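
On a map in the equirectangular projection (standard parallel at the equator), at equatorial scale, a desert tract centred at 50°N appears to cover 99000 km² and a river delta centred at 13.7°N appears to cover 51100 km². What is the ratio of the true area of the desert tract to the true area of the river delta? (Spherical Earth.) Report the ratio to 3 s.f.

Plate carrée has h = 1 and k = sec φ, giving areal scale sec φ; true area = (apparent area) · cos φ.
True area of desert tract: 99000 × cos(50°) = 99000 × 0.6428 = 63640 km².
True area of river delta: 51100 × cos(13.7°) = 51100 × 0.9715 = 49650 km².
Ratio = 63640 / 49650 ≈ 1.28.

1.28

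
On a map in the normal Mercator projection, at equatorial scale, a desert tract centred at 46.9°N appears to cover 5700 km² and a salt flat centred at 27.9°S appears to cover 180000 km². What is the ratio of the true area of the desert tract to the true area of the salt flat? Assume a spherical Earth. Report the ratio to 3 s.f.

Mercator's areal exaggeration is sec²φ; hence true area = (apparent area) · cos²φ.
True area of desert tract: 5700 × cos²(46.9°) = 5700 × 0.4669 = 2661 km².
True area of salt flat: 180000 × cos²(27.9°) = 180000 × 0.7810 = 140600 km².
Ratio = 2661 / 140600 ≈ 0.0189.

0.0189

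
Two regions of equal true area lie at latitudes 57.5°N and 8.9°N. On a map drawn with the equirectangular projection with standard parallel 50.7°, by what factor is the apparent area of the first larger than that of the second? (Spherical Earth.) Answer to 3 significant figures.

1.84

With standard parallel φ₀ = 50.7°, the equirectangular projection gives x = Rλ cos φ₀, y = Rφ, so h = 1 and k = cos 50.7° / cos φ.
Areal scale at 57.5°: h·k = 1.000 × 1.179 = 1.179.
Areal scale at 8.9°: h·k = 1.000 × 0.6411 = 0.6411.
Ratio = 1.179/0.6411 ≈ 1.84.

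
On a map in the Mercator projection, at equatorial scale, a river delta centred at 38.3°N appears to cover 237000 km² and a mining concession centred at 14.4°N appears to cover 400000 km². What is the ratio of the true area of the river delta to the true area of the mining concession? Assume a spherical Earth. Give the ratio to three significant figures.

On Mercator the areal scale is sec²φ, so true area = apparent × cos²φ.
True area of river delta: 237000 × cos²(38.3°) = 237000 × 0.6159 = 146000 km².
True area of mining concession: 400000 × cos²(14.4°) = 400000 × 0.9382 = 375300 km².
Ratio = 146000 / 375300 ≈ 0.389.

0.389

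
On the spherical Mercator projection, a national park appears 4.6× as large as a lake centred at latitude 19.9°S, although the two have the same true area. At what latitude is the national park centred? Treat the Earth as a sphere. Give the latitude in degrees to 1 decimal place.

64.0°

For equal true areas on Mercator, apparent areas scale as sec²φ, so the ratio is cos²φ₂ / cos²φ₁.
cos²φ₂ / cos²φ₁ = 4.6  ⇒  cos φ₁ = cos 19.9° / √4.6 = 0.9403/2.145 = 0.4384.
φ₁ = arccos(0.4384) ≈ 64.0°.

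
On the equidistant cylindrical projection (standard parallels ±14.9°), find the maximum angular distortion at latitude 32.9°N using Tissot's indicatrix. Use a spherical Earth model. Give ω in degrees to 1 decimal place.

The equidistant cylindrical projection with φ₀ = 14.9° has h = 1 (meridians true) and k = cos φ₀ / cos φ along parallels.
At 32.9°: h = 1.000, k = 1.151; principal scales a = 1.151, b = 1.000.
sin(ω/2) = (a − b)/(a + b) = 0.1510/2.151 = 0.07019, so ω = 2 arcsin(0.07019) ≈ 8.0°.

8.0°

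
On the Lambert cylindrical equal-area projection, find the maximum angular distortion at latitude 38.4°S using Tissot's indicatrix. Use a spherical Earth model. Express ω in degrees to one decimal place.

27.7°

The Lambert cylindrical equal-area projection is the cylindrical equal-area projection with its standard parallel at the equator (φ₀ = 0). For cylindrical equal-area with standard parallel φ₀, h = cos φ / cos φ₀ and k = cos φ₀ / cos φ, so h·k = 1.
At 38.4°: h = 0.7837, k = 1.276; principal scales a = 1.276, b = 0.7837.
sin(ω/2) = (a − b)/(a + b) = 0.4923/2.060 = 0.2390, so ω = 2 arcsin(0.2390) ≈ 27.7°.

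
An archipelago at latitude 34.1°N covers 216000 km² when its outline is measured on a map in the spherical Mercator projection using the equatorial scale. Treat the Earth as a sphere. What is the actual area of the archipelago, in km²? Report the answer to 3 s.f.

Mercator is conformal, so the point scale is isotropic: h = k = sec φ = 1/cos φ.
Areal scale = k² = sec²φ = 1/cos²(34.1°) = 1/0.8281² = 1.458.
True area = apparent / (areal scale) = 216000 / 1.458 ≈ 148000 km².

148000 km²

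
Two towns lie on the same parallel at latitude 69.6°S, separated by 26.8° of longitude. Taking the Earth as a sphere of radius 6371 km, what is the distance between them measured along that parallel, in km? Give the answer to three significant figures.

Arc length along a parallel = R cos φ · Δλ (with Δλ in radians).
= 6371 × cos 69.6° × (26.8° × π/180) = 6371 × 0.3486 × 0.4677 ≈ 1040 km.

1040 km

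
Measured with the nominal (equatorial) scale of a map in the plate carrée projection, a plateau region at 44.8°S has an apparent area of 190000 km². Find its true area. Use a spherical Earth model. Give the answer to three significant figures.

135000 km²

Plate carrée maps x = Rλ, y = Rφ. The meridian scale is h = 1 and the parallel scale is k = 1/cos φ = sec φ.
Areal scale = h·k = 1 × sec φ; at 44.8°, h = 1.000, k = 1.409, so h·k = 1.409.
True area = apparent / (areal scale) = 190000 / 1.409 ≈ 135000 km².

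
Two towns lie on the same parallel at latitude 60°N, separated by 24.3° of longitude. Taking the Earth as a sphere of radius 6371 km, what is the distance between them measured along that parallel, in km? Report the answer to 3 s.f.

1350 km

Arc length along a parallel = R cos φ · Δλ (with Δλ in radians).
= 6371 × cos 60° × (24.3° × π/180) = 6371 × 0.5000 × 0.4241 ≈ 1350 km.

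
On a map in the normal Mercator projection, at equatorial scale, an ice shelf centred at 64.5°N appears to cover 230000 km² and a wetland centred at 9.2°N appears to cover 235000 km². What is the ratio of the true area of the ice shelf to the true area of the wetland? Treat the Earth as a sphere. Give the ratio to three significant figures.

On Mercator the areal scale is sec²φ, so true area = apparent × cos²φ.
True area of ice shelf: 230000 × cos²(64.5°) = 230000 × 0.1853 = 42630 km².
True area of wetland: 235000 × cos²(9.2°) = 235000 × 0.9744 = 229000 km².
Ratio = 42630 / 229000 ≈ 0.186.

0.186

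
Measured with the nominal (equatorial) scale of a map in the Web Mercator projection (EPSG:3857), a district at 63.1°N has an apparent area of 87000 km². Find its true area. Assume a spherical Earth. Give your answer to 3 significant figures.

17800 km²

The Mercator projection is conformal; its linear scale factor is the same in every direction and equals sec φ = 1/cos φ.
Areal scale = k² = sec²φ = 1/cos²(63.1°) = 1/0.4524² = 4.885.
True area = apparent / (areal scale) = 87000 / 4.885 ≈ 17800 km².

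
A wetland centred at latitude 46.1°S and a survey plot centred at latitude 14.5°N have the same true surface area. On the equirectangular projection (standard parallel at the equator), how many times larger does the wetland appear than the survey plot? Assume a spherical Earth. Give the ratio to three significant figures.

1.40

In the plate carrée (x = Rλ, y = Rφ), meridians are true-scale (h = 1) and parallels are stretched by k = sec φ.
Areal scale at 46.1°: h·k = 1.000 × 1.442 = 1.442.
Areal scale at 14.5°: h·k = 1.000 × 1.033 = 1.033.
Ratio = 1.442/1.033 ≈ 1.40.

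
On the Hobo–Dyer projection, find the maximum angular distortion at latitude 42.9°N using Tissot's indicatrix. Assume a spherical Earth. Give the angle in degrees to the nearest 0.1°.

The Hobo–Dyer projection is cylindrical equal-area with φ₀ = 37.5°. Cylindrical equal-area (φ₀ = 37.5°): h = cos φ / cos 37.5° along meridians, k = cos 37.5° / cos φ along parallels; h·k = 1.
At 42.9°: h = 0.9234, k = 1.083; principal scales a = 1.083, b = 0.9234.
sin(ω/2) = (a − b)/(a + b) = 0.1597/2.006 = 0.07958, so ω = 2 arcsin(0.07958) ≈ 9.1°.

9.1°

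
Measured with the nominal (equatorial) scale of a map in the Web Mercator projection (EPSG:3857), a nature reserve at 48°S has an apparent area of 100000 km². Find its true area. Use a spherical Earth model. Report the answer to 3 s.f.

44800 km²

Mercator is conformal, so the point scale is isotropic: h = k = sec φ = 1/cos φ.
Areal scale = k² = sec²φ = 1/cos²(48°) = 1/0.6691² = 2.233.
True area = apparent / (areal scale) = 100000 / 2.233 ≈ 44800 km².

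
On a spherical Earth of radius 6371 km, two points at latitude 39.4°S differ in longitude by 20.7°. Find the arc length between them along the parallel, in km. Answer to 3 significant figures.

Arc length along a parallel = R cos φ · Δλ (with Δλ in radians).
= 6371 × cos 39.4° × (20.7° × π/180) = 6371 × 0.7727 × 0.3613 ≈ 1780 km.

1780 km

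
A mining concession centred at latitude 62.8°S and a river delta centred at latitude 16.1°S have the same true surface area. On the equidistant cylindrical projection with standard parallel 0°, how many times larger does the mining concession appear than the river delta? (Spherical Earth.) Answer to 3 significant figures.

2.10

Plate carrée maps x = Rλ, y = Rφ. The meridian scale is h = 1 and the parallel scale is k = 1/cos φ = sec φ.
Areal scale at 62.8°: h·k = 1.000 × 2.188 = 2.188.
Areal scale at 16.1°: h·k = 1.000 × 1.041 = 1.041.
Ratio = 2.188/1.041 ≈ 2.10.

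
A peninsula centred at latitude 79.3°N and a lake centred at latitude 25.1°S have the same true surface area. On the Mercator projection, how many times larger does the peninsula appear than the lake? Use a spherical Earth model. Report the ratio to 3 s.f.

Mercator is conformal with k = sec φ, so areal scale = k² = sec²φ.
At 79.3°: sec²(79.3°) = 1/0.1857² = 29.01.
At 25.1°: sec²(25.1°) = 1/0.9056² = 1.219.
Ratio = 29.01/1.219 = cos²(25.1°)/cos²(79.3°) ≈ 23.8.

23.8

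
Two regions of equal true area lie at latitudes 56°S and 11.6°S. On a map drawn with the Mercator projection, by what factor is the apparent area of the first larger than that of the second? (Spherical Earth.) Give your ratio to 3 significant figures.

3.07

Mercator is conformal with k = sec φ, so areal scale = k² = sec²φ.
At 56°: sec²(56°) = 1/0.5592² = 3.198.
At 11.6°: sec²(11.6°) = 1/0.9796² = 1.042.
Ratio = 3.198/1.042 = cos²(11.6°)/cos²(56°) ≈ 3.07.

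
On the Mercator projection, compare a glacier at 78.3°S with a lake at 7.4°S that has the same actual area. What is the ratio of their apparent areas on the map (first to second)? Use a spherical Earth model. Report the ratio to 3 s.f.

Mercator areal scale is sec²φ.
At 78.3°: sec²(78.3°) = 1/0.2028² = 24.32.
At 7.4°: sec²(7.4°) = 1/0.9917² = 1.017.
Ratio = 24.32/1.017 = cos²(7.4°)/cos²(78.3°) ≈ 23.9.

23.9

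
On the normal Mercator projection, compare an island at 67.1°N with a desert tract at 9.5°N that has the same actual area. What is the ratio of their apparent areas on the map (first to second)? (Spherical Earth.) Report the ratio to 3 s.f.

6.42

Mercator is conformal with k = sec φ, so areal scale = k² = sec²φ.
At 67.1°: sec²(67.1°) = 1/0.3891² = 6.604.
At 9.5°: sec²(9.5°) = 1/0.9863² = 1.028.
Ratio = 6.604/1.028 = cos²(9.5°)/cos²(67.1°) ≈ 6.42.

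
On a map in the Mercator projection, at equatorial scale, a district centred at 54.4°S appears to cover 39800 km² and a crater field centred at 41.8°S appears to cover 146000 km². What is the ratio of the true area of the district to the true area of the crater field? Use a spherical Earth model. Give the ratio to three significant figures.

Since Mercator area scale is 1/cos²φ, the true area equals the apparent area multiplied by cos²φ.
True area of district: 39800 × cos²(54.4°) = 39800 × 0.3389 = 13490 km².
True area of crater field: 146000 × cos²(41.8°) = 146000 × 0.5557 = 81140 km².
Ratio = 13490 / 81140 ≈ 0.166.

0.166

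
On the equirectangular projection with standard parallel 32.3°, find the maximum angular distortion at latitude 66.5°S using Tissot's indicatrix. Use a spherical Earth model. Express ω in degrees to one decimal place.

42.1°

With standard parallel φ₀ = 32.3°, the equirectangular projection gives x = Rλ cos φ₀, y = Rφ, so h = 1 and k = cos 32.3° / cos φ.
At 66.5°: h = 1.000, k = 2.120; principal scales a = 2.120, b = 1.000.
sin(ω/2) = (a − b)/(a + b) = 1.120/3.120 = 0.3589, so ω = 2 arcsin(0.3589) ≈ 42.1°.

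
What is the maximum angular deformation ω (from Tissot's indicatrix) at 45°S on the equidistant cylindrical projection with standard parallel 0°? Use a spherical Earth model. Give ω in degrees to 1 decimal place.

In the plate carrée (x = Rλ, y = Rφ), meridians are true-scale (h = 1) and parallels are stretched by k = sec φ.
At 45°: h = 1.000, k = 1.414; principal scales a = 1.414, b = 1.000.
sin(ω/2) = (a − b)/(a + b) = 0.4142/2.414 = 0.1716, so ω = 2 arcsin(0.1716) ≈ 19.8°.

19.8°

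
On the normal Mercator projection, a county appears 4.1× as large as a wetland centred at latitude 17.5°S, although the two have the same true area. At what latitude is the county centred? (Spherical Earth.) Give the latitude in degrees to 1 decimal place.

On Mercator, (apparent₁)/(apparent₂) = sec²φ₁ / sec²φ₂ when true areas are equal.
cos²φ₂ / cos²φ₁ = 4.1  ⇒  cos φ₁ = cos 17.5° / √4.1 = 0.9537/2.025 = 0.4710.
φ₁ = arccos(0.4710) ≈ 61.9°.

61.9°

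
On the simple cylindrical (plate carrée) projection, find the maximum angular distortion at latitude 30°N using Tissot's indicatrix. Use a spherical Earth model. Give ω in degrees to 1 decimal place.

8.2°

Plate carrée maps x = Rλ, y = Rφ. The meridian scale is h = 1 and the parallel scale is k = 1/cos φ = sec φ.
At 30°: h = 1.000, k = 1.155; principal scales a = 1.155, b = 1.000.
sin(ω/2) = (a − b)/(a + b) = 0.1547/2.155 = 0.07180, so ω = 2 arcsin(0.07180) ≈ 8.2°.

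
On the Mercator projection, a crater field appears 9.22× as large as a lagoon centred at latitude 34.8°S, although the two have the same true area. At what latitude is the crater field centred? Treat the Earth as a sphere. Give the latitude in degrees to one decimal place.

74.3°

For equal true areas on Mercator, apparent areas scale as sec²φ, so the ratio is cos²φ₂ / cos²φ₁.
cos²φ₂ / cos²φ₁ = 9.22  ⇒  cos φ₁ = cos 34.8° / √9.22 = 0.8211/3.036 = 0.2704.
φ₁ = arccos(0.2704) ≈ 74.3°.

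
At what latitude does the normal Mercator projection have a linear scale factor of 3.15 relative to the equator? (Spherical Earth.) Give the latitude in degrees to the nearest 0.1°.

71.5°

Mercator scale is k = sec φ = 1/cos φ.
1/cos φ = 3.15  ⇒  cos φ = 0.3175  ⇒  φ = arccos(0.3175) ≈ 71.5°.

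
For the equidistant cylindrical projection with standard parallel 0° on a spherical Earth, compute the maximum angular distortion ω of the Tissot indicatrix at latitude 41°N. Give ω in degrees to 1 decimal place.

16.1°

Plate carrée maps x = Rλ, y = Rφ. The meridian scale is h = 1 and the parallel scale is k = 1/cos φ = sec φ.
At 41°: h = 1.000, k = 1.325; principal scales a = 1.325, b = 1.000.
sin(ω/2) = (a − b)/(a + b) = 0.3250/2.325 = 0.1398, so ω = 2 arcsin(0.1398) ≈ 16.1°.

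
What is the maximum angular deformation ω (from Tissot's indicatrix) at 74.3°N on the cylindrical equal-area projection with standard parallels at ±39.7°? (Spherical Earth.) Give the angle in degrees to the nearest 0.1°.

102.5°

For cylindrical equal-area with standard parallel φ₀, h = cos φ / cos φ₀ and k = cos φ₀ / cos φ, so h·k = 1.
At 74.3°: h = 0.3517, k = 2.843; principal scales a = 2.843, b = 0.3517.
sin(ω/2) = (a − b)/(a + b) = 2.492/3.195 = 0.7798, so ω = 2 arcsin(0.7798) ≈ 102.5°.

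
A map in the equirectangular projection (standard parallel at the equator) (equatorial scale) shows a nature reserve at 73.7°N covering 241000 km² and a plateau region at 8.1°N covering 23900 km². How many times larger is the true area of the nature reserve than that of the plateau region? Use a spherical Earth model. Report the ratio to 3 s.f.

2.86

Plate carrée has h = 1 and k = sec φ, giving areal scale sec φ; true area = (apparent area) · cos φ.
True area of nature reserve: 241000 × cos(73.7°) = 241000 × 0.2807 = 67640 km².
True area of plateau region: 23900 × cos(8.1°) = 23900 × 0.9900 = 23660 km².
Ratio = 67640 / 23660 ≈ 2.86.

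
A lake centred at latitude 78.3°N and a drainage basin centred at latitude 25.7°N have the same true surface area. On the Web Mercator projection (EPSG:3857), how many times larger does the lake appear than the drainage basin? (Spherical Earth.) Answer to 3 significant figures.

Mercator is conformal with k = sec φ, so areal scale = k² = sec²φ.
At 78.3°: sec²(78.3°) = 1/0.2028² = 24.32.
At 25.7°: sec²(25.7°) = 1/0.9011² = 1.232.
Ratio = 24.32/1.232 = cos²(25.7°)/cos²(78.3°) ≈ 19.7.

19.7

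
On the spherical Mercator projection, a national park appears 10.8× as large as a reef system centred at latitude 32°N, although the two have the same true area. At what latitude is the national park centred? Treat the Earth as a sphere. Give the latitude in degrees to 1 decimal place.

On Mercator, (apparent₁)/(apparent₂) = sec²φ₁ / sec²φ₂ when true areas are equal.
cos²φ₂ / cos²φ₁ = 10.8  ⇒  cos φ₁ = cos 32° / √10.8 = 0.8480/3.286 = 0.2581.
φ₁ = arccos(0.2581) ≈ 75.0°.

75.0°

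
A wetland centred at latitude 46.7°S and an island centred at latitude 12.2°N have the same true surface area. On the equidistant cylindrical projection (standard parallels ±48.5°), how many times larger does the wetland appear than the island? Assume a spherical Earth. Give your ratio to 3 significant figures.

1.43

In the equirectangular projection with standard parallel φ₀ = 48.5° (x = Rλ cos φ₀, y = Rφ), meridians are true-scale (h = 1) and the parallel scale is k = cos φ₀ / cos φ.
Areal scale at 46.7°: h·k = 1.000 × 0.9662 = 0.9662.
Areal scale at 12.2°: h·k = 1.000 × 0.6779 = 0.6779.
Ratio = 0.9662/0.6779 ≈ 1.43.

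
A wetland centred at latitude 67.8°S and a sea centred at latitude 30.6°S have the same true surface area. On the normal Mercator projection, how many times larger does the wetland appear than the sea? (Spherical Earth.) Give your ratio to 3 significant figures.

5.19

Mercator areal scale is sec²φ.
At 67.8°: sec²(67.8°) = 1/0.3778² = 7.005.
At 30.6°: sec²(30.6°) = 1/0.8607² = 1.350.
Ratio = 7.005/1.350 = cos²(30.6°)/cos²(67.8°) ≈ 5.19.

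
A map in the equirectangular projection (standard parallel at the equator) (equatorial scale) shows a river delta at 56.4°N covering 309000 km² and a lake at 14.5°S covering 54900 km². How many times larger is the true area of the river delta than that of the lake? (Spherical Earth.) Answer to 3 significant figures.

3.22

Plate carrée has h = 1 and k = sec φ, giving areal scale sec φ; true area = (apparent area) · cos φ.
True area of river delta: 309000 × cos(56.4°) = 309000 × 0.5534 = 171000 km².
True area of lake: 54900 × cos(14.5°) = 54900 × 0.9681 = 53150 km².
Ratio = 171000 / 53150 ≈ 3.22.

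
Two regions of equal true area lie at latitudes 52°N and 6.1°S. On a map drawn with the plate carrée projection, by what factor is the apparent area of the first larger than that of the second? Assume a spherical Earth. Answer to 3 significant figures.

1.62

For the equirectangular projection with φ₀ = 0 (plate carrée), h = 1 along meridians and k = sec φ along parallels.
Areal scale at 52°: h·k = 1.000 × 1.624 = 1.624.
Areal scale at 6.1°: h·k = 1.000 × 1.006 = 1.006.
Ratio = 1.624/1.006 ≈ 1.62.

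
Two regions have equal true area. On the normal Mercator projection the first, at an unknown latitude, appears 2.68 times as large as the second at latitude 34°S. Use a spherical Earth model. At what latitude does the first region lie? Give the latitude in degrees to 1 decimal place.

Mercator areal scale is sec²φ, so apparent-area ratio = sec²φ₁ / sec²φ₂ = cos²φ₂ / cos²φ₁.
cos²φ₂ / cos²φ₁ = 2.68  ⇒  cos φ₁ = cos 34° / √2.68 = 0.8290/1.637 = 0.5064.
φ₁ = arccos(0.5064) ≈ 59.6°.

59.6°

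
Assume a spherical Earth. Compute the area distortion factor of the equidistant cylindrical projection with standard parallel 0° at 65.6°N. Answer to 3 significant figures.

In the plate carrée (x = Rλ, y = Rφ), meridians are true-scale (h = 1) and parallels are stretched by k = sec φ.
Areal scale = h·k = 1 × sec φ; at 65.6°, h = 1.000, k = 2.421, so h·k = 2.421.

2.42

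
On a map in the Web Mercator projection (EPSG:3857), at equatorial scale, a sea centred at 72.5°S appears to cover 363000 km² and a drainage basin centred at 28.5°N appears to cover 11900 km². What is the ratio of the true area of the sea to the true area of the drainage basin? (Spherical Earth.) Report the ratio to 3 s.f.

Mercator's areal exaggeration is sec²φ; hence true area = (apparent area) · cos²φ.
True area of sea: 363000 × cos²(72.5°) = 363000 × 0.09042 = 32820 km².
True area of drainage basin: 11900 × cos²(28.5°) = 11900 × 0.7723 = 9191 km².
Ratio = 32820 / 9191 ≈ 3.57.

3.57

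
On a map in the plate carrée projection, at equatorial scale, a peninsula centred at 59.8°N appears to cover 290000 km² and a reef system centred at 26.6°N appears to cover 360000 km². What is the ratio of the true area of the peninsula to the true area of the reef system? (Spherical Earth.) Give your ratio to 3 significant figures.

0.453

Plate carrée has h = 1 and k = sec φ, giving areal scale sec φ; true area = (apparent area) · cos φ.
True area of peninsula: 290000 × cos(59.8°) = 290000 × 0.5030 = 145900 km².
True area of reef system: 360000 × cos(26.6°) = 360000 × 0.8942 = 321900 km².
Ratio = 145900 / 321900 ≈ 0.453.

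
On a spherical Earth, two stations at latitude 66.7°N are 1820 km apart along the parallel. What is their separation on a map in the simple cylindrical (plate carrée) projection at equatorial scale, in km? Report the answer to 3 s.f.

4600 km

Plate carrée maps x = Rλ, y = Rφ. The meridian scale is h = 1 and the parallel scale is k = 1/cos φ = sec φ.
Along the parallel, k = sec 66.7° = 1/0.3955 = 2.528.
Map distance = 1820 × 2.528 ≈ 4600 km.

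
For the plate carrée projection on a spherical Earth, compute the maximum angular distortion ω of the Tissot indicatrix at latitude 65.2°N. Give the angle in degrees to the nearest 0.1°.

In the plate carrée (x = Rλ, y = Rφ), meridians are true-scale (h = 1) and parallels are stretched by k = sec φ.
At 65.2°: h = 1.000, k = 2.384; principal scales a = 2.384, b = 1.000.
sin(ω/2) = (a − b)/(a + b) = 1.384/3.384 = 0.4090, so ω = 2 arcsin(0.4090) ≈ 48.3°.

48.3°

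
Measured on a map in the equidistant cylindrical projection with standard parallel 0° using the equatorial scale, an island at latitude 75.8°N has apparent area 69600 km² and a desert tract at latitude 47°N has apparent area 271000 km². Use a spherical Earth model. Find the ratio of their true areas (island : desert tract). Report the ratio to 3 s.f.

0.0924

Plate carrée has h = 1 and k = sec φ, giving areal scale sec φ; true area = (apparent area) · cos φ.
True area of island: 69600 × cos(75.8°) = 69600 × 0.2453 = 17070 km².
True area of desert tract: 271000 × cos(47°) = 271000 × 0.6820 = 184800 km².
Ratio = 17070 / 184800 ≈ 0.0924.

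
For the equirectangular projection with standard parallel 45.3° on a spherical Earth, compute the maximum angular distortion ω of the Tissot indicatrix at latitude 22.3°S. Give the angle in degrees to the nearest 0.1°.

15.7°

With standard parallel φ₀ = 45.3°, the equirectangular projection gives x = Rλ cos φ₀, y = Rφ, so h = 1 and k = cos 45.3° / cos φ.
At 22.3°: h = 1.000, k = 0.7603; principal scales a = 1.000, b = 0.7603.
sin(ω/2) = (a − b)/(a + b) = 0.2397/1.760 = 0.1362, so ω = 2 arcsin(0.1362) ≈ 15.7°.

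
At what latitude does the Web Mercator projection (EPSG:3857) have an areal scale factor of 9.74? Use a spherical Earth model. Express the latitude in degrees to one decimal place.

Mercator areal scale is sec²φ.
sec²φ = 9.74  ⇒  cos²φ = 0.1027  ⇒  cos φ = 0.3204.
φ = arccos(0.3204) ≈ 71.3°.

71.3°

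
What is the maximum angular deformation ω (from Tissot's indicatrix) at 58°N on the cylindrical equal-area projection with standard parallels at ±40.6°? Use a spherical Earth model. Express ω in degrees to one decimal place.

40.4°

For cylindrical equal-area with standard parallel φ₀, h = cos φ / cos φ₀ and k = cos φ₀ / cos φ, so h·k = 1.
At 58°: h = 0.6979, k = 1.433; principal scales a = 1.433, b = 0.6979.
sin(ω/2) = (a − b)/(a + b) = 0.7349/2.131 = 0.3449, so ω = 2 arcsin(0.3449) ≈ 40.4°.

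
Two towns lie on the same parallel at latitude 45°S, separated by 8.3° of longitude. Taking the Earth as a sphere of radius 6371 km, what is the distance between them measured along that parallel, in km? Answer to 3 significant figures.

Arc length along a parallel = R cos φ · Δλ (with Δλ in radians).
= 6371 × cos 45° × (8.3° × π/180) = 6371 × 0.7071 × 0.1449 ≈ 653 km.

653 km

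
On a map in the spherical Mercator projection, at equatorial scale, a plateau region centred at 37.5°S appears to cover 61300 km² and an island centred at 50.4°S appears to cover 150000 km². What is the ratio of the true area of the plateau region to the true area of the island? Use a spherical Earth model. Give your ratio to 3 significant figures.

On Mercator the areal scale is sec²φ, so true area = apparent × cos²φ.
True area of plateau region: 61300 × cos²(37.5°) = 61300 × 0.6294 = 38580 km².
True area of island: 150000 × cos²(50.4°) = 150000 × 0.4063 = 60950 km².
Ratio = 38580 / 60950 ≈ 0.633.

0.633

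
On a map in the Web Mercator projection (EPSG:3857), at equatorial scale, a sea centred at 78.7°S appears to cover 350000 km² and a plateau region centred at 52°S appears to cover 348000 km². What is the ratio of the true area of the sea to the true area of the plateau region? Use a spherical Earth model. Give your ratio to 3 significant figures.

0.102

On Mercator the areal scale is sec²φ, so true area = apparent × cos²φ.
True area of sea: 350000 × cos²(78.7°) = 350000 × 0.03839 = 13440 km².
True area of plateau region: 348000 × cos²(52°) = 348000 × 0.3790 = 131900 km².
Ratio = 13440 / 131900 ≈ 0.102.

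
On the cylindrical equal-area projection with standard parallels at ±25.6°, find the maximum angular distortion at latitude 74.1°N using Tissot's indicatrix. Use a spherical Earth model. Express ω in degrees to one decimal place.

A cylindrical equal-area projection with standard parallel φ₀ has meridian scale h = cos φ / cos φ₀ and parallel scale k = cos φ₀ / cos φ (so areas are preserved, h·k = 1).
At 74.1°: h = 0.3038, k = 3.292; principal scales a = 3.292, b = 0.3038.
sin(ω/2) = (a − b)/(a + b) = 2.988/3.596 = 0.8310, so ω = 2 arcsin(0.8310) ≈ 112.4°.

112.4°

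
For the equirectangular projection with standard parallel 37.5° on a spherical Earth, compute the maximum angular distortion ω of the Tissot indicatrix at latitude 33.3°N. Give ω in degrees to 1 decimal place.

3.0°

With standard parallel φ₀ = 37.5°, the equirectangular projection gives x = Rλ cos φ₀, y = Rφ, so h = 1 and k = cos 37.5° / cos φ.
At 33.3°: h = 1.000, k = 0.9492; principal scales a = 1.000, b = 0.9492.
sin(ω/2) = (a − b)/(a + b) = 0.05079/1.949 = 0.02606, so ω = 2 arcsin(0.02606) ≈ 3.0°.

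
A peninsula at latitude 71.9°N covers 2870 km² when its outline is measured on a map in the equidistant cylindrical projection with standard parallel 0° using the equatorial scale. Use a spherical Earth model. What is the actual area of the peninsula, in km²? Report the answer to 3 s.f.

Plate carrée maps x = Rλ, y = Rφ. The meridian scale is h = 1 and the parallel scale is k = 1/cos φ = sec φ.
Areal scale = h·k = 1 × sec φ; at 71.9°, h = 1.000, k = 3.219, so h·k = 3.219.
True area = apparent / (areal scale) = 2870 / 3.219 ≈ 892 km².

892 km²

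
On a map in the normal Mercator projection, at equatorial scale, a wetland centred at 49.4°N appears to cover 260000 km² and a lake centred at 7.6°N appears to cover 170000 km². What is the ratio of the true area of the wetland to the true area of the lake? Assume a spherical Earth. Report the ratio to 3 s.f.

0.659

Mercator's areal exaggeration is sec²φ; hence true area = (apparent area) · cos²φ.
True area of wetland: 260000 × cos²(49.4°) = 260000 × 0.4235 = 110100 km².
True area of lake: 170000 × cos²(7.6°) = 170000 × 0.9825 = 167000 km².
Ratio = 110100 / 167000 ≈ 0.659.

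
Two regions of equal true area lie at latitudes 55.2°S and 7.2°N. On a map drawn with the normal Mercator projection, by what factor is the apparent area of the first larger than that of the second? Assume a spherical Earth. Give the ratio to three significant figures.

3.02

Mercator areal scale is sec²φ.
At 55.2°: sec²(55.2°) = 1/0.5707² = 3.070.
At 7.2°: sec²(7.2°) = 1/0.9921² = 1.016.
Ratio = 3.070/1.016 = cos²(7.2°)/cos²(55.2°) ≈ 3.02.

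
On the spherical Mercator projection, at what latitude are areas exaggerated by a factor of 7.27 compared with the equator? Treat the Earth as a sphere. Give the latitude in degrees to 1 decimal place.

Mercator areal scale is sec²φ.
sec²φ = 7.27  ⇒  cos²φ = 0.1376  ⇒  cos φ = 0.3709.
φ = arccos(0.3709) ≈ 68.2°.

68.2°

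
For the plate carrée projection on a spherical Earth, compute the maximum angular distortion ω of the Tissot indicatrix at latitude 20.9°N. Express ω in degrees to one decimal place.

3.9°

Plate carrée maps x = Rλ, y = Rφ. The meridian scale is h = 1 and the parallel scale is k = 1/cos φ = sec φ.
At 20.9°: h = 1.000, k = 1.070; principal scales a = 1.070, b = 1.000.
sin(ω/2) = (a − b)/(a + b) = 0.07043/2.070 = 0.03402, so ω = 2 arcsin(0.03402) ≈ 3.9°.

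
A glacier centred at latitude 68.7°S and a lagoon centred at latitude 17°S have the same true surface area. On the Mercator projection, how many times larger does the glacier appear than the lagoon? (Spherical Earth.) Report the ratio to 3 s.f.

Mercator areal scale is sec²φ.
At 68.7°: sec²(68.7°) = 1/0.3633² = 7.579.
At 17°: sec²(17°) = 1/0.9563² = 1.093.
Ratio = 7.579/1.093 = cos²(17°)/cos²(68.7°) ≈ 6.93.

6.93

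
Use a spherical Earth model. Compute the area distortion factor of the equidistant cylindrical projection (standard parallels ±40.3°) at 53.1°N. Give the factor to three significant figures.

In the equirectangular projection with standard parallel φ₀ = 40.3° (x = Rλ cos φ₀, y = Rφ), meridians are true-scale (h = 1) and the parallel scale is k = cos φ₀ / cos φ.
Areal scale = h·k = 1 × cos φ₀ / cos φ; at 53.1°, h = 1.000, k = 1.270, so h·k = 1.270.

1.27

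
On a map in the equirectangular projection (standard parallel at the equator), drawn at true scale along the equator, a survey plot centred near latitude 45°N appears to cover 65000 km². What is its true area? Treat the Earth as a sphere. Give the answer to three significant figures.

For the equirectangular projection with φ₀ = 0 (plate carrée), h = 1 along meridians and k = sec φ along parallels.
Areal scale = h·k = 1 × sec φ; at 45°, h = 1.000, k = 1.414, so h·k = 1.414.
True area = apparent / (areal scale) = 65000 / 1.414 ≈ 46000 km².

46000 km²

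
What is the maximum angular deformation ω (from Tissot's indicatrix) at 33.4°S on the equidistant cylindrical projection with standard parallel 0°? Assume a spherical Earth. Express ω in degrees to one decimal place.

In the plate carrée (x = Rλ, y = Rφ), meridians are true-scale (h = 1) and parallels are stretched by k = sec φ.
At 33.4°: h = 1.000, k = 1.198; principal scales a = 1.198, b = 1.000.
sin(ω/2) = (a − b)/(a + b) = 0.1978/2.198 = 0.09001, so ω = 2 arcsin(0.09001) ≈ 10.3°.

10.3°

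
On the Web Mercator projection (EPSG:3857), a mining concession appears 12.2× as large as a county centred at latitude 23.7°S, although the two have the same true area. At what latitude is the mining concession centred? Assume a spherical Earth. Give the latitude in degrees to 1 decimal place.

74.8°

Mercator areal scale is sec²φ, so apparent-area ratio = sec²φ₁ / sec²φ₂ = cos²φ₂ / cos²φ₁.
cos²φ₂ / cos²φ₁ = 12.2  ⇒  cos φ₁ = cos 23.7° / √12.2 = 0.9157/3.493 = 0.2622.
φ₁ = arccos(0.2622) ≈ 74.8°.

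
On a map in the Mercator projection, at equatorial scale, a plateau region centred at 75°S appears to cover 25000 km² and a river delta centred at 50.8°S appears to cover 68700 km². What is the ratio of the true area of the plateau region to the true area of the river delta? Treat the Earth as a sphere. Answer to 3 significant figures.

0.0610

Mercator's areal exaggeration is sec²φ; hence true area = (apparent area) · cos²φ.
True area of plateau region: 25000 × cos²(75°) = 25000 × 0.06699 = 1675 km².
True area of river delta: 68700 × cos²(50.8°) = 68700 × 0.3995 = 27440 km².
Ratio = 1675 / 27440 ≈ 0.0610.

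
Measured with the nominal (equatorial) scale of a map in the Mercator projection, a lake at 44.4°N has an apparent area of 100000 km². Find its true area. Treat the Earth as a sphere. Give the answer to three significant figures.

51000 km²

For Mercator, h = k = sec φ (a conformal cylindrical projection has a single point scale, 1/cos φ).
Areal scale = k² = sec²φ = 1/cos²(44.4°) = 1/0.7145² = 1.959.
True area = apparent / (areal scale) = 100000 / 1.959 ≈ 51000 km².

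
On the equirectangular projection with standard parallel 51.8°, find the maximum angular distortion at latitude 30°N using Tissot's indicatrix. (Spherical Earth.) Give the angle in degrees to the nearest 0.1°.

In the equirectangular projection with standard parallel φ₀ = 51.8° (x = Rλ cos φ₀, y = Rφ), meridians are true-scale (h = 1) and the parallel scale is k = cos φ₀ / cos φ.
At 30°: h = 1.000, k = 0.7141; principal scales a = 1.000, b = 0.7141.
sin(ω/2) = (a − b)/(a + b) = 0.2859/1.714 = 0.1668, so ω = 2 arcsin(0.1668) ≈ 19.2°.

19.2°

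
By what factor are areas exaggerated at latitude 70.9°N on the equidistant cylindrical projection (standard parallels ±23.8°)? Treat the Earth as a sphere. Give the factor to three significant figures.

The equidistant cylindrical projection with φ₀ = 23.8° has h = 1 (meridians true) and k = cos φ₀ / cos φ along parallels.
Areal scale = h·k = 1 × cos φ₀ / cos φ; at 70.9°, h = 1.000, k = 2.796, so h·k = 2.796.

2.80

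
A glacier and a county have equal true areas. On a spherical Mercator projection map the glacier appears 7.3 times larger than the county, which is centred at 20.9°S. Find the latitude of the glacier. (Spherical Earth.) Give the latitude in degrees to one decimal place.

On Mercator, (apparent₁)/(apparent₂) = sec²φ₁ / sec²φ₂ when true areas are equal.
cos²φ₂ / cos²φ₁ = 7.3  ⇒  cos φ₁ = cos 20.9° / √7.3 = 0.9342/2.702 = 0.3458.
φ₁ = arccos(0.3458) ≈ 69.8°.

69.8°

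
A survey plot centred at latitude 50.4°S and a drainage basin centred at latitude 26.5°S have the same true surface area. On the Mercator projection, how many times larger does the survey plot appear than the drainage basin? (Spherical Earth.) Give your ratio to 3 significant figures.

On Mercator, area is exaggerated by sec²φ = 1/cos²φ.
At 50.4°: sec²(50.4°) = 1/0.6374² = 2.461.
At 26.5°: sec²(26.5°) = 1/0.8949² = 1.249.
Ratio = 2.461/1.249 = cos²(26.5°)/cos²(50.4°) ≈ 1.97.

1.97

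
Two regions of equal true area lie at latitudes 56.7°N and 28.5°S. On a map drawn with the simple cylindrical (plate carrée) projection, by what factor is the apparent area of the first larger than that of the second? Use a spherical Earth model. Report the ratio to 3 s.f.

1.60

Plate carrée maps x = Rλ, y = Rφ. The meridian scale is h = 1 and the parallel scale is k = 1/cos φ = sec φ.
Areal scale at 56.7°: h·k = 1.000 × 1.821 = 1.821.
Areal scale at 28.5°: h·k = 1.000 × 1.138 = 1.138.
Ratio = 1.821/1.138 ≈ 1.60.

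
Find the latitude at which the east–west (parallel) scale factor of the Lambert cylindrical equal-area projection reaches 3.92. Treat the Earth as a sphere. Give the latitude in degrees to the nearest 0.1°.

The Lambert cylindrical equal-area projection is the cylindrical equal-area projection with its standard parallel at the equator (φ₀ = 0). Cylindrical equal-area (φ₀ = 0°): h = cos φ / cos 0° along meridians, k = cos 0° / cos φ along parallels; h·k = 1.
k = cos φ₀ / cos φ = 3.92  ⇒  cos φ = cos 0° / 3.92 = 0.2551.
φ = arccos(0.2551) ≈ 75.2°.

75.2°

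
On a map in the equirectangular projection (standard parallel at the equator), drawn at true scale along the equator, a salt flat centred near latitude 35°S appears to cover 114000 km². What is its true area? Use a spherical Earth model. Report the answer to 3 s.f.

In the plate carrée (x = Rλ, y = Rφ), meridians are true-scale (h = 1) and parallels are stretched by k = sec φ.
Areal scale = h·k = 1 × sec φ; at 35°, h = 1.000, k = 1.221, so h·k = 1.221.
True area = apparent / (areal scale) = 114000 / 1.221 ≈ 93400 km².

93400 km²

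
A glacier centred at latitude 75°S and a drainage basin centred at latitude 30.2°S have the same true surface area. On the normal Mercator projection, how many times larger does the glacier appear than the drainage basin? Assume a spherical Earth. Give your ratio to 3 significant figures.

Mercator areal scale is sec²φ.
At 75°: sec²(75°) = 1/0.2588² = 14.93.
At 30.2°: sec²(30.2°) = 1/0.8643² = 1.339.
Ratio = 14.93/1.339 = cos²(30.2°)/cos²(75°) ≈ 11.2.

11.2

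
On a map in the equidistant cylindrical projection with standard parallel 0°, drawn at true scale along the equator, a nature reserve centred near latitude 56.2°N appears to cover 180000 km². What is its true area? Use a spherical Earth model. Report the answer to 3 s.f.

Plate carrée maps x = Rλ, y = Rφ. The meridian scale is h = 1 and the parallel scale is k = 1/cos φ = sec φ.
Areal scale = h·k = 1 × sec φ; at 56.2°, h = 1.000, k = 1.798, so h·k = 1.798.
True area = apparent / (areal scale) = 180000 / 1.798 ≈ 100000 km².

100000 km²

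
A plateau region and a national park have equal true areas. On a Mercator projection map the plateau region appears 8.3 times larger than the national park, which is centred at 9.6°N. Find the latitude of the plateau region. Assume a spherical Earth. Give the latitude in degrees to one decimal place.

70.0°

For equal true areas on Mercator, apparent areas scale as sec²φ, so the ratio is cos²φ₂ / cos²φ₁.
cos²φ₂ / cos²φ₁ = 8.3  ⇒  cos φ₁ = cos 9.6° / √8.3 = 0.9860/2.881 = 0.3422.
φ₁ = arccos(0.3422) ≈ 70.0°.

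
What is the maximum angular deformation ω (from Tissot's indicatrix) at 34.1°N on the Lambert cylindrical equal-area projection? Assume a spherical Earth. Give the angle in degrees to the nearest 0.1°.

21.5°

The Lambert cylindrical equal-area projection is the cylindrical equal-area projection with its standard parallel at the equator (φ₀ = 0). For cylindrical equal-area with standard parallel φ₀, h = cos φ / cos φ₀ and k = cos φ₀ / cos φ, so h·k = 1.
At 34.1°: h = 0.8281, k = 1.208; principal scales a = 1.208, b = 0.8281.
sin(ω/2) = (a − b)/(a + b) = 0.3796/2.036 = 0.1865, so ω = 2 arcsin(0.1865) ≈ 21.5°.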